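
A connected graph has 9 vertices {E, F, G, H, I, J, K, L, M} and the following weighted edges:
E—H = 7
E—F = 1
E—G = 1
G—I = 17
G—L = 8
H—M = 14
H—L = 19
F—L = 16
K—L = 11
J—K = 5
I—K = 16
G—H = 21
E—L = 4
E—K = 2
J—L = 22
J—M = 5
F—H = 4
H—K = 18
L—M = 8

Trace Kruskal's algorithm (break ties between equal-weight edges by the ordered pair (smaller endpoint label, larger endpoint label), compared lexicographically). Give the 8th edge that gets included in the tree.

Kruskal's algorithm — process edges by increasing weight (ties by edge label):
E—F (1): add — endpoints in different components.
E—G (1): add — endpoints in different components.
E—K (2): add — endpoints in different components.
E—L (4): add — endpoints in different components.
F—H (4): add — endpoints in different components.
J—K (5): add — endpoints in different components.
J—M (5): add — endpoints in different components.
E—H (7): skip — E and H already connected.
G—L (8): skip — G and L already connected.
L—M (8): skip — L and M already connected.
K—L (11): skip — K and L already connected.
H—M (14): skip — H and M already connected.
F—L (16): skip — F and L already connected.
I—K (16): add — endpoints in different components.
The 8th edge added is I—K.

I-K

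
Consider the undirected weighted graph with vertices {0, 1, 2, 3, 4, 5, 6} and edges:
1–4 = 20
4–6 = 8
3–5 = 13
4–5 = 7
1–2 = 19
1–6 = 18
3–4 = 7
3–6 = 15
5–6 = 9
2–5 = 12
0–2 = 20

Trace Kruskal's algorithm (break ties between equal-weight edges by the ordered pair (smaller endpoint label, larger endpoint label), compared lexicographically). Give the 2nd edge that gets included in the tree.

4-5

Kruskal: consider edges lightest-first.
3–4 (7): add. Components now {0} {1} {2} {3,4} {5} {6}
4–5 (7): add. Components now {0} {1} {2} {3,4,5} {6}
4–6 (8): add. Components now {0} {1} {2} {3,4,5,6}
5–6 (9): skip — 5 and 6 already connected.
2–5 (12): add. Components now {0} {1} {2,3,4,5,6}
3–5 (13): skip — 3 and 5 already connected.
3–6 (15): skip — 3 and 6 already connected.
1–6 (18): add. Components now {0} {1,2,3,4,5,6}
1–2 (19): skip — 1 and 2 already connected.
0–2 (20): add. Components now {0,1,2,3,4,5,6}
The 2nd edge added is 4–5.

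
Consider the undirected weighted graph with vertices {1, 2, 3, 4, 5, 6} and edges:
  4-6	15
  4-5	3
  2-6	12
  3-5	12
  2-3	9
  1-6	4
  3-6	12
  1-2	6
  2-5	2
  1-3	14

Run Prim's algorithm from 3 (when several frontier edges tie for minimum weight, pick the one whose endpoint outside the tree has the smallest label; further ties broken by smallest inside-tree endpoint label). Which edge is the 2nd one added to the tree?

2-5

Grow the tree from 3 using Prim:
Step 1: frontier [2-3 9, 3-5 12, 3-6 12, 1-3 14] → take 2-3 (9); add 2.
Step 2: frontier [2-5 2, 1-2 6, 2-6 12, 3-5 12, 3-6 12, 1-3 14] → take 2-5 (2); add 5.
Step 3: frontier [1-2 6, 2-6 12, 3-6 12, 1-3 14, 4-5 3] → take 4-5 (3); add 4.
Step 4: frontier [1-2 6, 2-6 12, 3-6 12, 1-3 14, 4-6 15] → take 1-2 (6); add 1.
Step 5: frontier [1-6 4, 2-6 12, 3-6 12, 4-6 15] → take 1-6 (4); add 6.
The 2nd edge added is 2-5.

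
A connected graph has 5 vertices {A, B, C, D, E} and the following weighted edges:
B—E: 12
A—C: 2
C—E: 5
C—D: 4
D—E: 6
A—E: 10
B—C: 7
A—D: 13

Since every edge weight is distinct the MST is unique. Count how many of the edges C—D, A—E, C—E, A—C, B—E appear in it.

Sort edges by weight, then run Kruskal:
A—C (2): add. Components now {A,C} {B} {D} {E}
C—D (4): add. Components now {A,C,D} {B} {E}
C—E (5): add. Components now {A,C,D,E} {B}
D—E (6): skip — D and E already connected.
B—C (7): add. Components now {A,B,C,D,E}
MST edge set: {A—C, C—D, C—E, B—C}.
Of the listed edges, {C—D, C—E, A—C} are in the MST → 3.

3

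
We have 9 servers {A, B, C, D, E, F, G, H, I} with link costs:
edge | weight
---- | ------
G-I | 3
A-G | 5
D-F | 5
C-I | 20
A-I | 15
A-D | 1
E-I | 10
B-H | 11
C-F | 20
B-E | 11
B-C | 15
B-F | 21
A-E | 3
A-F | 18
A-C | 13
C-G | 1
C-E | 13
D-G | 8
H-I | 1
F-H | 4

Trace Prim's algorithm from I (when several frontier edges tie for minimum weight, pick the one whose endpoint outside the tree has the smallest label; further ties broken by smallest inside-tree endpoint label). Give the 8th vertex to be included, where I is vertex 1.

E

Prim's algorithm from I:
Step 1: cheapest edge leaving the tree is H-I (1); add H.
Step 2: cheapest edge leaving the tree is G-I (3); add G.
Step 3: cheapest edge leaving the tree is C-G (1); add C.
Step 4: cheapest edge leaving the tree is F-H (4); add F.
Step 5: cheapest edge leaving the tree is A-G (5); add A.
Step 6: cheapest edge leaving the tree is A-D (1); add D.
Step 7: cheapest edge leaving the tree is A-E (3); add E.
Step 8: cheapest edge leaving the tree is B-E (11); add B.
Vertex order: I, H, G, C, F, A, D, E, B. The 8th vertex is E.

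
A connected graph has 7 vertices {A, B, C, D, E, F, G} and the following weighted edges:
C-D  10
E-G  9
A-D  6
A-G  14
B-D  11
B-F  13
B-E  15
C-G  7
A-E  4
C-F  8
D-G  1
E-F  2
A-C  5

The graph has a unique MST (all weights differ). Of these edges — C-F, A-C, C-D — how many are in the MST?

Kruskal: consider edges lightest-first.
D-G (1): add. Components now {A} {B} {C} {D,G} {E} {F}
E-F (2): add. Components now {A} {B} {C} {D,G} {E,F}
A-E (4): add. Components now {A,E,F} {B} {C} {D,G}
A-C (5): add. Components now {A,C,E,F} {B} {D,G}
A-D (6): add. Components now {A,C,D,E,F,G} {B}
C-G (7): skip — C and G already connected.
C-F (8): skip — C and F already connected.
E-G (9): skip — E and G already connected.
C-D (10): skip — C and D already connected.
B-D (11): add. Components now {A,B,C,D,E,F,G}
MST edge set: {D-G, E-F, A-E, A-C, A-D, B-D}.
Of the listed edges, {A-C} are in the MST → 1.

1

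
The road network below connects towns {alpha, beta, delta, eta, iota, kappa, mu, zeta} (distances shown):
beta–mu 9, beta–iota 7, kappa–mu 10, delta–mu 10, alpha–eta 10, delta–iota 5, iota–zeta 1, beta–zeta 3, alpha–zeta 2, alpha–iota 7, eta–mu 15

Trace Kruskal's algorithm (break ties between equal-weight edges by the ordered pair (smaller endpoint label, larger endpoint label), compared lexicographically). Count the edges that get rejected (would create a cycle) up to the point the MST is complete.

Kruskal: consider edges lightest-first.
iota–zeta (1): add — endpoints in different components.
alpha–zeta (2): add — endpoints in different components.
beta–zeta (3): add — endpoints in different components.
delta–iota (5): add — endpoints in different components.
alpha–iota (7): skip — iota and alpha already connected.
beta–iota (7): skip — iota and beta already connected.
beta–mu (9): add — endpoints in different components.
alpha–eta (10): add — endpoints in different components.
delta–mu (10): skip — delta and mu already connected.
kappa–mu (10): add — endpoints in different components.
Edges rejected before the tree was complete: 3.

3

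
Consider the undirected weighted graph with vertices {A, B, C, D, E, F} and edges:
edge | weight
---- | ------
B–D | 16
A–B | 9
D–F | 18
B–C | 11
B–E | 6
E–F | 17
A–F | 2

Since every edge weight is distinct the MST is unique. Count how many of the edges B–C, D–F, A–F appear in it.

2

Sort edges by weight, then run Kruskal:
A–F (2): add. Components now {A,F} {B} {C} {D} {E}
B–E (6): add. Components now {A,F} {B,E} {C} {D}
A–B (9): add. Components now {A,B,E,F} {C} {D}
B–C (11): add. Components now {A,B,C,E,F} {D}
B–D (16): add. Components now {A,B,C,D,E,F}
MST edge set: {A–F, B–E, A–B, B–C, B–D}.
Of the listed edges, {B–C, A–F} are in the MST → 2.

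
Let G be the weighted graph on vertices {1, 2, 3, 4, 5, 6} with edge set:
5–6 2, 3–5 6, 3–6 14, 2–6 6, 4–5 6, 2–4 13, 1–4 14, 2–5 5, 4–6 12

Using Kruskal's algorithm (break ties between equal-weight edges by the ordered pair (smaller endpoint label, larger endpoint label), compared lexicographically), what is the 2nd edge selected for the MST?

Sort edges by weight, then run Kruskal:
5–6 (2): add — endpoints in different components.
2–5 (5): add — endpoints in different components.
2–6 (6): skip — 2 and 6 already connected.
3–5 (6): add — endpoints in different components.
4–5 (6): add — endpoints in different components.
4–6 (12): skip — 4 and 6 already connected.
2–4 (13): skip — 2 and 4 already connected.
1–4 (14): add — endpoints in different components.
The 2nd edge added is 2–5.

2-5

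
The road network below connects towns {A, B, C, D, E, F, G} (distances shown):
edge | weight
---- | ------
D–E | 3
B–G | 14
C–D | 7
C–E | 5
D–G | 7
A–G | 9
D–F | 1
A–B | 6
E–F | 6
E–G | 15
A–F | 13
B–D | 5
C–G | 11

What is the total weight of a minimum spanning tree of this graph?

Sort edges by weight, then run Kruskal:
D–F (1): add. Components now {A} {B} {C} {D,F} {E} {G}
D–E (3): add. Components now {A} {B} {C} {D,E,F} {G}
B–D (5): add. Components now {A} {B,D,E,F} {C} {G}
C–E (5): add. Components now {A} {B,C,D,E,F} {G}
A–B (6): add. Components now {A,B,C,D,E,F} {G}
E–F (6): skip — E and F already connected.
C–D (7): skip — C and D already connected.
D–G (7): add. Components now {A,B,C,D,E,F,G}
MST edges: D–F, D–E, B–D, C–E, A–B, D–G; total weight 1+3+5+5+6+7 = 27.

27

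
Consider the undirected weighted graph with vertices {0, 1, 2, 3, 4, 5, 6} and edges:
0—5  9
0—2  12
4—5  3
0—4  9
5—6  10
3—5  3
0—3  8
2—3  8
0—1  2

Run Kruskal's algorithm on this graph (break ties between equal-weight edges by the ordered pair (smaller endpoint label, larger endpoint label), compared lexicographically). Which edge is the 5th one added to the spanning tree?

Kruskal's algorithm — process edges by increasing weight (ties by edge label):
0—1 (2): add. Components now {0,1} {2} {3} {4} {5} {6}
3—5 (3): add. Components now {0,1} {2} {3,5} {4} {6}
4—5 (3): add. Components now {0,1} {2} {3,4,5} {6}
0—3 (8): add. Components now {0,1,3,4,5} {2} {6}
2—3 (8): add. Components now {0,1,2,3,4,5} {6}
0—4 (9): skip — 0 and 4 already connected.
0—5 (9): skip — 0 and 5 already connected.
5—6 (10): add. Components now {0,1,2,3,4,5,6}
The 5th edge added is 2—3.

2-3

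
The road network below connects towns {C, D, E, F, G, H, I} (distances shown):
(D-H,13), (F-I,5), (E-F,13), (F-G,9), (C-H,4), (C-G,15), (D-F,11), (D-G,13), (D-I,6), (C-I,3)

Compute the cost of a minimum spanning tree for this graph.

Grow the tree from G using Prim:
Step 1: frontier [F-G 9, D-G 13, C-G 15] → take F-G (9); add F.
Step 2: frontier [F-I 5, D-F 11, E-F 13, D-G 13, C-G 15] → take F-I (5); add I.
Step 3: frontier [D-F 11, E-F 13, D-G 13, C-G 15, C-I 3, D-I 6] → take C-I (3); add C.
Step 4: frontier [C-H 4, D-F 11, E-F 13, D-G 13, D-I 6] → take C-H (4); add H.
Step 5: frontier [D-F 11, E-F 13, D-G 13, D-H 13, D-I 6] → take D-I (6); add D.
Step 6: frontier [E-F 13] → take E-F (13); add E.
MST edges: F-G, F-I, C-I, C-H, D-I, E-F; total weight 9+5+3+4+6+13 = 40.

40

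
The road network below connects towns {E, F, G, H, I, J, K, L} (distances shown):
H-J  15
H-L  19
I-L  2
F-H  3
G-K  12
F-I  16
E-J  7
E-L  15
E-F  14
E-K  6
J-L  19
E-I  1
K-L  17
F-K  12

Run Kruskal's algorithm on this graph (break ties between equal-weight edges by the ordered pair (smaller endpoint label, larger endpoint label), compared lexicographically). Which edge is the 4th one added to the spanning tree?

Kruskal: consider edges lightest-first.
E-I (1): add — endpoints in different components.
I-L (2): add — endpoints in different components.
F-H (3): add — endpoints in different components.
E-K (6): add — endpoints in different components.
E-J (7): add — endpoints in different components.
F-K (12): add — endpoints in different components.
G-K (12): add — endpoints in different components.
The 4th edge added is E-K.

E-K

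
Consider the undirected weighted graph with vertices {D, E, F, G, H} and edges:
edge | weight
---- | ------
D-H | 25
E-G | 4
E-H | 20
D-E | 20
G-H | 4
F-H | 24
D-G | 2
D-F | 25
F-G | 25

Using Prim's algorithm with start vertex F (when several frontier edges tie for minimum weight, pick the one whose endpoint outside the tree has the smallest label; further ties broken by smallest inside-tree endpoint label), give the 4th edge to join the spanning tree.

Prim's algorithm from F:
Step 1: frontier [F-H 24, D-F 25, F-G 25] → take F-H (24); add H.
Step 2: frontier [D-F 25, F-G 25, G-H 4, E-H 20, D-H 25] → take G-H (4); add G.
Step 3: frontier [D-F 25, D-G 2, E-G 4, E-H 20, D-H 25] → take D-G (2); add D.
Step 4: frontier [D-E 20, E-G 4, E-H 20] → take E-G (4); add E.
The 4th edge added is E-G.

E-G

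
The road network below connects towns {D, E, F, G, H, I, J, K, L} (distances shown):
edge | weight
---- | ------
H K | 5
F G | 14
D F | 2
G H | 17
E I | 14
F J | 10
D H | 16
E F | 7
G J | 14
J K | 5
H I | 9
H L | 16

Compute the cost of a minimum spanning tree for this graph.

Prim, starting at G.
Step 1: cheapest edge leaving the tree is F G (14); add F.
Step 2: cheapest edge leaving the tree is D F (2); add D.
Step 3: cheapest edge leaving the tree is E F (7); add E.
Step 4: cheapest edge leaving the tree is F J (10); add J.
Step 5: cheapest edge leaving the tree is J K (5); add K.
Step 6: cheapest edge leaving the tree is H K (5); add H.
Step 7: cheapest edge leaving the tree is H I (9); add I.
Step 8: cheapest edge leaving the tree is H L (16); add L.
MST edges: F G, D F, E F, F J, J K, H K, H I, H L; total weight 14+2+7+10+5+5+9+16 = 68.

68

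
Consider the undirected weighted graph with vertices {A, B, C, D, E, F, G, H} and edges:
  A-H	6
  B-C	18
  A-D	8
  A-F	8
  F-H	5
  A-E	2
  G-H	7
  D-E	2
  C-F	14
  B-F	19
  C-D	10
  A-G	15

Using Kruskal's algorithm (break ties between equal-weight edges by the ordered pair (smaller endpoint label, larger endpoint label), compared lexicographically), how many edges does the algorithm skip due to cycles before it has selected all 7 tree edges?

4

Kruskal's algorithm — process edges by increasing weight (ties by edge label):
A-E (2): add — endpoints in different components.
D-E (2): add — endpoints in different components.
F-H (5): add — endpoints in different components.
A-H (6): add — endpoints in different components.
G-H (7): add — endpoints in different components.
A-D (8): skip — A and D already connected.
A-F (8): skip — A and F already connected.
C-D (10): add — endpoints in different components.
C-F (14): skip — C and F already connected.
A-G (15): skip — A and G already connected.
B-C (18): add — endpoints in different components.
Edges rejected before the tree was complete: 4.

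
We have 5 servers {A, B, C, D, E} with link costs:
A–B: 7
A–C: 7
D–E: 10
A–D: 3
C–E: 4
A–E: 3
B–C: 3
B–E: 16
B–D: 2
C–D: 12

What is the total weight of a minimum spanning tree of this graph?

Sort edges by weight, then run Kruskal:
B–D (2): add. Components now {A} {B,D} {C} {E}
A–D (3): add. Components now {A,B,D} {C} {E}
A–E (3): add. Components now {A,B,D,E} {C}
B–C (3): add. Components now {A,B,C,D,E}
MST edges: B–D, A–D, A–E, B–C; total weight 2+3+3+3 = 11.

11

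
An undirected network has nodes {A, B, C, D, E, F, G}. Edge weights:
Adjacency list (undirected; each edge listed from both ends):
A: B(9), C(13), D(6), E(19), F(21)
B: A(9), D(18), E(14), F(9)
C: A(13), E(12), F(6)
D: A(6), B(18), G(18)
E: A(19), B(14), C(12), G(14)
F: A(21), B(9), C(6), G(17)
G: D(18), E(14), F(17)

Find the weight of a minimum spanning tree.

56

Kruskal: consider edges lightest-first.
A—D (6): add. Components now {A,D} {B} {C} {E} {F} {G}
C—F (6): add. Components now {A,D} {B} {C,F} {E} {G}
A—B (9): add. Components now {A,B,D} {C,F} {E} {G}
B—F (9): add. Components now {A,B,C,D,F} {E} {G}
C—E (12): add. Components now {A,B,C,D,E,F} {G}
A—C (13): skip — A and C already connected.
B—E (14): skip — B and E already connected.
E—G (14): add. Components now {A,B,C,D,E,F,G}
MST edges: A—D, C—F, A—B, B—F, C—E, E—G; total weight 6+6+9+9+12+14 = 56.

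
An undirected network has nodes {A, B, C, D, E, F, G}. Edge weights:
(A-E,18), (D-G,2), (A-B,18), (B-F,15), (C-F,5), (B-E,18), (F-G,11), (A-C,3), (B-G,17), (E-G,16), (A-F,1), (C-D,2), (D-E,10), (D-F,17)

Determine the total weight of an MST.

33

Prim's algorithm from G:
Step 1: cheapest edge leaving the tree is D-G (2); add D.
Step 2: cheapest edge leaving the tree is C-D (2); add C.
Step 3: cheapest edge leaving the tree is A-C (3); add A.
Step 4: cheapest edge leaving the tree is A-F (1); add F.
Step 5: cheapest edge leaving the tree is D-E (10); add E.
Step 6: cheapest edge leaving the tree is B-F (15); add B.
MST edges: D-G, C-D, A-C, A-F, D-E, B-F; total weight 2+2+3+1+10+15 = 33.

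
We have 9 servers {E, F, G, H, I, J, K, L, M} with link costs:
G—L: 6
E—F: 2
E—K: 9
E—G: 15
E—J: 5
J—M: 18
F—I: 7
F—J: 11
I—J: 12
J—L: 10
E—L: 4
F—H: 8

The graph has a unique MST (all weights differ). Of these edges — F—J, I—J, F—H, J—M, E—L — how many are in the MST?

Kruskal: consider edges lightest-first.
E—F (2): add — endpoints in different components.
E—L (4): add — endpoints in different components.
E—J (5): add — endpoints in different components.
G—L (6): add — endpoints in different components.
F—I (7): add — endpoints in different components.
F—H (8): add — endpoints in different components.
E—K (9): add — endpoints in different components.
J—L (10): skip — J and L already connected.
F—J (11): skip — F and J already connected.
I—J (12): skip — I and J already connected.
E—G (15): skip — E and G already connected.
J—M (18): add — endpoints in different components.
MST edge set: {E—F, E—L, E—J, G—L, F—I, F—H, E—K, J—M}.
Of the listed edges, {F—H, J—M, E—L} are in the MST → 3.

3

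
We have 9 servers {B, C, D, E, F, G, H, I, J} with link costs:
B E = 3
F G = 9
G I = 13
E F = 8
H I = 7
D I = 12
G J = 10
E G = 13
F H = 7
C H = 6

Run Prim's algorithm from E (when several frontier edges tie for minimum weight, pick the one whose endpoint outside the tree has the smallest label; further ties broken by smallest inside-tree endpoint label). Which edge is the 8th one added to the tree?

D-I

Grow the tree from E using Prim:
Step 1: frontier [B E 3, E F 8, E G 13] → take B E (3); add B.
Step 2: frontier [E F 8, E G 13] → take E F (8); add F.
Step 3: frontier [E G 13, F H 7, F G 9] → take F H (7); add H.
Step 4: frontier [E G 13, F G 9, C H 6, H I 7] → take C H (6); add C.
Step 5: frontier [E G 13, F G 9, H I 7] → take H I (7); add I.
Step 6: frontier [E G 13, F G 9, D I 12, G I 13] → take F G (9); add G.
Step 7: frontier [G J 10, D I 12] → take G J (10); add J.
Step 8: frontier [D I 12] → take D I (12); add D.
The 8th edge added is D I.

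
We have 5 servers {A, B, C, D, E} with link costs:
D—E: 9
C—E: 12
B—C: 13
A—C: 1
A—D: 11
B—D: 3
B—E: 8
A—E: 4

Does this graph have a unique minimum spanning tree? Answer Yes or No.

Yes

Sort edges by weight, then run Kruskal:
A—C (1): add — endpoints in different components.
B—D (3): add — endpoints in different components.
A—E (4): add — endpoints in different components.
B—E (8): add — endpoints in different components.
Every non-tree edge has weight strictly greater than the heaviest edge on the tree path between its endpoints, so the MST is unique.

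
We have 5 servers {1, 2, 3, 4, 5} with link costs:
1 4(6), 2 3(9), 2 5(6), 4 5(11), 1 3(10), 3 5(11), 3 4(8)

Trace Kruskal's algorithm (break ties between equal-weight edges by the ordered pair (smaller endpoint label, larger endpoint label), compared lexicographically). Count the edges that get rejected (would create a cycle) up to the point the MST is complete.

Kruskal's algorithm — process edges by increasing weight (ties by edge label):
1 4 (6): add. Components now {1,4} {2} {3} {5}
2 5 (6): add. Components now {1,4} {2,5} {3}
3 4 (8): add. Components now {1,3,4} {2,5}
2 3 (9): add. Components now {1,2,3,4,5}
Edges rejected before the tree was complete: 0.

0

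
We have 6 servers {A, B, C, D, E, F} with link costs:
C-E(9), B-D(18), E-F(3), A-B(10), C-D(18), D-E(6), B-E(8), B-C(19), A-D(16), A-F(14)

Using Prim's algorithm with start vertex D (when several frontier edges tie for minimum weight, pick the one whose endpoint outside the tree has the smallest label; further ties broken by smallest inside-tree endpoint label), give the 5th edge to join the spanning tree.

Prim's algorithm from D:
Step 1: frontier [D-E 6, A-D 16, B-D 18, C-D 18] → take D-E (6); add E.
Step 2: frontier [A-D 16, B-D 18, C-D 18, E-F 3, B-E 8, C-E 9] → take E-F (3); add F.
Step 3: frontier [A-D 16, B-D 18, C-D 18, B-E 8, C-E 9, A-F 14] → take B-E (8); add B.
Step 4: frontier [A-B 10, B-C 19, A-D 16, C-D 18, C-E 9, A-F 14] → take C-E (9); add C.
Step 5: frontier [A-B 10, A-D 16, A-F 14] → take A-B (10); add A.
The 5th edge added is A-B.

A-B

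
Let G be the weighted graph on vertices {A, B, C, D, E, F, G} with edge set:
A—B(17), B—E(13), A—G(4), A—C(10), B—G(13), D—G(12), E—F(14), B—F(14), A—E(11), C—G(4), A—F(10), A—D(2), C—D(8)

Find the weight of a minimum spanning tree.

44

Prim's algorithm from C:
Step 1: frontier [C—G 4, C—D 8, A—C 10] → take C—G (4); add G.
Step 2: frontier [C—D 8, A—C 10, A—G 4, D—G 12, B—G 13] → take A—G (4); add A.
Step 3: frontier [A—D 2, A—F 10, A—E 11, A—B 17, C—D 8, D—G 12, B—G 13] → take A—D (2); add D.
Step 4: frontier [A—F 10, A—E 11, A—B 17, B—G 13] → take A—F (10); add F.
Step 5: frontier [A—E 11, A—B 17, B—F 14, E—F 14, B—G 13] → take A—E (11); add E.
Step 6: frontier [A—B 17, B—E 13, B—F 14, B—G 13] → take B—E (13); add B.
MST edges: C—G, A—G, A—D, A—F, A—E, B—E; total weight 4+4+2+10+11+13 = 44.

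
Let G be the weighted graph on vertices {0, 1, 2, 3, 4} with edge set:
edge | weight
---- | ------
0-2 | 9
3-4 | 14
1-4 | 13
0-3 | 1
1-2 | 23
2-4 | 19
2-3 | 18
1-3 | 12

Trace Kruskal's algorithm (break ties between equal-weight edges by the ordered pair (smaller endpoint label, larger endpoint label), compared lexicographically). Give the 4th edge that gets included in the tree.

1-4

Sort edges by weight, then run Kruskal:
0-3 (1): add. Components now {0,3} {1} {2} {4}
0-2 (9): add. Components now {0,2,3} {1} {4}
1-3 (12): add. Components now {0,1,2,3} {4}
1-4 (13): add. Components now {0,1,2,3,4}
The 4th edge added is 1-4.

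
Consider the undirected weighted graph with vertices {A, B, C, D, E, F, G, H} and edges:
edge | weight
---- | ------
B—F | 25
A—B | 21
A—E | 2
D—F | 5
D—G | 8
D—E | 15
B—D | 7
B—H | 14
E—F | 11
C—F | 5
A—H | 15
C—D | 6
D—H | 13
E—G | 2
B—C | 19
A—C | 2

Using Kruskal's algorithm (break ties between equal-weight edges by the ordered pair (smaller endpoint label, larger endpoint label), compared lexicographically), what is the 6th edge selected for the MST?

Kruskal: consider edges lightest-first.
A—C (2): add — endpoints in different components.
A—E (2): add — endpoints in different components.
E—G (2): add — endpoints in different components.
C—F (5): add — endpoints in different components.
D—F (5): add — endpoints in different components.
C—D (6): skip — C and D already connected.
B—D (7): add — endpoints in different components.
D—G (8): skip — D and G already connected.
E—F (11): skip — E and F already connected.
D—H (13): add — endpoints in different components.
The 6th edge added is B—D.

B-D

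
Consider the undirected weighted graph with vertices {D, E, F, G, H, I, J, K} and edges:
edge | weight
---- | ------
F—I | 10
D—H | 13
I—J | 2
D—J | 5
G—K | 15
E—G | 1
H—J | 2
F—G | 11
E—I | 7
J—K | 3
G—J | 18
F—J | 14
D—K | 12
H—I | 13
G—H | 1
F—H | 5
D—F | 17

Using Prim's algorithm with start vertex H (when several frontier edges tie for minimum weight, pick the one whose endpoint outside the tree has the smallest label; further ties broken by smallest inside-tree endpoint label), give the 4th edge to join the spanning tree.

I-J

Prim's algorithm from H:
Step 1: cheapest edge leaving the tree is G—H (1); add G.
Step 2: cheapest edge leaving the tree is E—G (1); add E.
Step 3: cheapest edge leaving the tree is H—J (2); add J.
Step 4: cheapest edge leaving the tree is I—J (2); add I.
Step 5: cheapest edge leaving the tree is J—K (3); add K.
Step 6: cheapest edge leaving the tree is D—J (5); add D.
Step 7: cheapest edge leaving the tree is F—H (5); add F.
The 4th edge added is I—J.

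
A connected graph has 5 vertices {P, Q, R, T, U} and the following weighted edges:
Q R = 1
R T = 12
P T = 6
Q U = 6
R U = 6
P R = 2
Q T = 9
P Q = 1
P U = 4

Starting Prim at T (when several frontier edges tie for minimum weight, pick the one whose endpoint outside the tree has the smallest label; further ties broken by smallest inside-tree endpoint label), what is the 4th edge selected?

P-U

Prim's algorithm from T:
Step 1: cheapest edge leaving the tree is P T (6); add P.
Step 2: cheapest edge leaving the tree is P Q (1); add Q.
Step 3: cheapest edge leaving the tree is Q R (1); add R.
Step 4: cheapest edge leaving the tree is P U (4); add U.
The 4th edge added is P U.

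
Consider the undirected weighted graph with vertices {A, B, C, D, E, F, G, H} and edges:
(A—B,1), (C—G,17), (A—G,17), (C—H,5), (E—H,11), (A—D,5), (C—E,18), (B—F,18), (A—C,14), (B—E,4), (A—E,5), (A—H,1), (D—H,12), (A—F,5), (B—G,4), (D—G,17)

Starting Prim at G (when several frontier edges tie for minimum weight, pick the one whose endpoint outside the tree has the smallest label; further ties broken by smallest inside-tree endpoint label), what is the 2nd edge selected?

A-B

Prim's algorithm from G:
Step 1: cheapest edge leaving the tree is B—G (4); add B.
Step 2: cheapest edge leaving the tree is A—B (1); add A.
Step 3: cheapest edge leaving the tree is A—H (1); add H.
Step 4: cheapest edge leaving the tree is B—E (4); add E.
Step 5: cheapest edge leaving the tree is C—H (5); add C.
Step 6: cheapest edge leaving the tree is A—D (5); add D.
Step 7: cheapest edge leaving the tree is A—F (5); add F.
The 2nd edge added is A—B.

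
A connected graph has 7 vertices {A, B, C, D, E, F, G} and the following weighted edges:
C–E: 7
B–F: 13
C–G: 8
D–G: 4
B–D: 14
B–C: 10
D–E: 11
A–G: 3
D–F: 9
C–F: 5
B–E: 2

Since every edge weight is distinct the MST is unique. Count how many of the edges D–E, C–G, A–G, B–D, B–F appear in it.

Kruskal's algorithm — process edges by increasing weight (ties by edge label):
B–E (2): add — endpoints in different components.
A–G (3): add — endpoints in different components.
D–G (4): add — endpoints in different components.
C–F (5): add — endpoints in different components.
C–E (7): add — endpoints in different components.
C–G (8): add — endpoints in different components.
MST edge set: {B–E, A–G, D–G, C–F, C–E, C–G}.
Of the listed edges, {C–G, A–G} are in the MST → 2.

2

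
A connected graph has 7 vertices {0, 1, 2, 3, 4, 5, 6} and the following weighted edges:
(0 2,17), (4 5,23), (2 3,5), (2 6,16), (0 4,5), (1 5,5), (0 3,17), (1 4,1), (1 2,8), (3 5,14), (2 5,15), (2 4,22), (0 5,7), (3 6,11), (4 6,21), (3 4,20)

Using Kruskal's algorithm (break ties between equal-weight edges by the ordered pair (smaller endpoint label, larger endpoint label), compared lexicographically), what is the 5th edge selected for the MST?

1-2

Sort edges by weight, then run Kruskal:
1 4 (1): add. Components now {0} {1,4} {2} {3} {5} {6}
0 4 (5): add. Components now {0,1,4} {2} {3} {5} {6}
1 5 (5): add. Components now {0,1,4,5} {2} {3} {6}
2 3 (5): add. Components now {0,1,4,5} {2,3} {6}
0 5 (7): skip — 0 and 5 already connected.
1 2 (8): add. Components now {0,1,2,3,4,5} {6}
3 6 (11): add. Components now {0,1,2,3,4,5,6}
The 5th edge added is 1 2.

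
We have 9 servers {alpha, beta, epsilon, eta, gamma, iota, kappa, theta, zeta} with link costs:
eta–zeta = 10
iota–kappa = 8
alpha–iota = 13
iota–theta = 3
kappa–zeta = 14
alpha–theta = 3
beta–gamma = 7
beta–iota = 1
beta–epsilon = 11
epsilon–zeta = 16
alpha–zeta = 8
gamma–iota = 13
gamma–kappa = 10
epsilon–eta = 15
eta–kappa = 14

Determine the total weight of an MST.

Kruskal: consider edges lightest-first.
beta–iota (1): add — endpoints in different components.
alpha–theta (3): add — endpoints in different components.
iota–theta (3): add — endpoints in different components.
beta–gamma (7): add — endpoints in different components.
alpha–zeta (8): add — endpoints in different components.
iota–kappa (8): add — endpoints in different components.
eta–zeta (10): add — endpoints in different components.
gamma–kappa (10): skip — kappa and gamma already connected.
beta–epsilon (11): add — endpoints in different components.
MST edges: beta–iota, alpha–theta, iota–theta, beta–gamma, alpha–zeta, iota–kappa, eta–zeta, beta–epsilon; total weight 1+3+3+7+8+8+10+11 = 51.

51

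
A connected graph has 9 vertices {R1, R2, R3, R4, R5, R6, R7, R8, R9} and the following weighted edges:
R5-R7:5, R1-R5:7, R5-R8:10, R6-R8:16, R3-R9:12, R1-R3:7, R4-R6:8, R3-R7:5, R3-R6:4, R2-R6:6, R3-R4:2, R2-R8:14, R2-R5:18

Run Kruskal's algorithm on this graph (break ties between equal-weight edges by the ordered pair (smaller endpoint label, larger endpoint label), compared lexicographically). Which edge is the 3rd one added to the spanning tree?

Sort edges by weight, then run Kruskal:
R3-R4 (2): add — endpoints in different components.
R3-R6 (4): add — endpoints in different components.
R3-R7 (5): add — endpoints in different components.
R5-R7 (5): add — endpoints in different components.
R2-R6 (6): add — endpoints in different components.
R1-R3 (7): add — endpoints in different components.
R1-R5 (7): skip — R1 and R5 already connected.
R4-R6 (8): skip — R4 and R6 already connected.
R5-R8 (10): add — endpoints in different components.
R3-R9 (12): add — endpoints in different components.
The 3rd edge added is R3-R7.

R3-R7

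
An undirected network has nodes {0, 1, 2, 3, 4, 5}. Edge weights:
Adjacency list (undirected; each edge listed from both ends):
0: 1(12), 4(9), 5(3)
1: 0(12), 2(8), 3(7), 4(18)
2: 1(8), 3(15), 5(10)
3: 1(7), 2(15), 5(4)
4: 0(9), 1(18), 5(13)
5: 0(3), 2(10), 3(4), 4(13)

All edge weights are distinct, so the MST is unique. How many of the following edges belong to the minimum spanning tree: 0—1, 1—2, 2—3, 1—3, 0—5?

Kruskal's algorithm — process edges by increasing weight (ties by edge label):
0—5 (3): add — endpoints in different components.
3—5 (4): add — endpoints in different components.
1—3 (7): add — endpoints in different components.
1—2 (8): add — endpoints in different components.
0—4 (9): add — endpoints in different components.
MST edge set: {0—5, 3—5, 1—3, 1—2, 0—4}.
Of the listed edges, {1—2, 1—3, 0—5} are in the MST → 3.

3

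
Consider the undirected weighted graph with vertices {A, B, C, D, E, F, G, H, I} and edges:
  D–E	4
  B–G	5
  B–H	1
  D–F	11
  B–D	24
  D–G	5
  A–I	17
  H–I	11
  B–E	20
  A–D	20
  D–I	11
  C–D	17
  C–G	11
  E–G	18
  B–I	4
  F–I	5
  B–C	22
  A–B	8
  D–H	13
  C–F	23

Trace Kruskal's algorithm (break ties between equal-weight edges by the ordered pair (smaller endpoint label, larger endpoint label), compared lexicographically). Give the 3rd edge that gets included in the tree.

D-E

Sort edges by weight, then run Kruskal:
B–H (1): add — endpoints in different components.
B–I (4): add — endpoints in different components.
D–E (4): add — endpoints in different components.
B–G (5): add — endpoints in different components.
D–G (5): add — endpoints in different components.
F–I (5): add — endpoints in different components.
A–B (8): add — endpoints in different components.
C–G (11): add — endpoints in different components.
The 3rd edge added is D–E.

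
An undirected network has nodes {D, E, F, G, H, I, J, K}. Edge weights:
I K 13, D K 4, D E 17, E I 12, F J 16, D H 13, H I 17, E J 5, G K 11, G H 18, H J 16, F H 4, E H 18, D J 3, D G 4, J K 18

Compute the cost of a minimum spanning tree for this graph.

45

Prim's algorithm from G:
Step 1: cheapest edge leaving the tree is D G (4); add D.
Step 2: cheapest edge leaving the tree is D J (3); add J.
Step 3: cheapest edge leaving the tree is D K (4); add K.
Step 4: cheapest edge leaving the tree is E J (5); add E.
Step 5: cheapest edge leaving the tree is E I (12); add I.
Step 6: cheapest edge leaving the tree is D H (13); add H.
Step 7: cheapest edge leaving the tree is F H (4); add F.
MST edges: D G, D J, D K, E J, E I, D H, F H; total weight 4+3+4+5+12+13+4 = 45.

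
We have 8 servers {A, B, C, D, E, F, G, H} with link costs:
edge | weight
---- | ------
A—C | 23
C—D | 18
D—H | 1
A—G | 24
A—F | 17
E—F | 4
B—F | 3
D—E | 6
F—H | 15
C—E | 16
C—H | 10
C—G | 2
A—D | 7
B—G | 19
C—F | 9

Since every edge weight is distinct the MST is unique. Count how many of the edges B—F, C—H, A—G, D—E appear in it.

Sort edges by weight, then run Kruskal:
D—H (1): add — endpoints in different components.
C—G (2): add — endpoints in different components.
B—F (3): add — endpoints in different components.
E—F (4): add — endpoints in different components.
D—E (6): add — endpoints in different components.
A—D (7): add — endpoints in different components.
C—F (9): add — endpoints in different components.
MST edge set: {D—H, C—G, B—F, E—F, D—E, A—D, C—F}.
Of the listed edges, {B—F, D—E} are in the MST → 2.

2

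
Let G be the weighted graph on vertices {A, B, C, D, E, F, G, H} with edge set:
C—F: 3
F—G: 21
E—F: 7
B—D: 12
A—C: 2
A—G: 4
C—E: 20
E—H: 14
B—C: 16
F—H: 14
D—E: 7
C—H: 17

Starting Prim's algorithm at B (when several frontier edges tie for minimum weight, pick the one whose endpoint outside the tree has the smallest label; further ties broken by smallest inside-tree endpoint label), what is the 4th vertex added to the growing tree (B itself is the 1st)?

F

Grow the tree from B using Prim:
Step 1: cheapest edge leaving the tree is B—D (12); add D.
Step 2: cheapest edge leaving the tree is D—E (7); add E.
Step 3: cheapest edge leaving the tree is E—F (7); add F.
Step 4: cheapest edge leaving the tree is C—F (3); add C.
Step 5: cheapest edge leaving the tree is A—C (2); add A.
Step 6: cheapest edge leaving the tree is A—G (4); add G.
Step 7: cheapest edge leaving the tree is E—H (14); add H.
Vertex order: B, D, E, F, C, A, G, H. The 4th vertex is F.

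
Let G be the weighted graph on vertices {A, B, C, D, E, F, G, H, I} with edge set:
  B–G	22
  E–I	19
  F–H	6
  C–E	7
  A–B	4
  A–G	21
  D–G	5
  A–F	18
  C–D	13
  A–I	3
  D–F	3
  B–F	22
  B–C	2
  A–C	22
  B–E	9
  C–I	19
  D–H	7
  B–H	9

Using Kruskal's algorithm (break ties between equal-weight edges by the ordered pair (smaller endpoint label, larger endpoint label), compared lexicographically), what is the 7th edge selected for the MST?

Kruskal's algorithm — process edges by increasing weight (ties by edge label):
B–C (2): add — endpoints in different components.
A–I (3): add — endpoints in different components.
D–F (3): add — endpoints in different components.
A–B (4): add — endpoints in different components.
D–G (5): add — endpoints in different components.
F–H (6): add — endpoints in different components.
C–E (7): add — endpoints in different components.
D–H (7): skip — D and H already connected.
B–E (9): skip — B and E already connected.
B–H (9): add — endpoints in different components.
The 7th edge added is C–E.

C-E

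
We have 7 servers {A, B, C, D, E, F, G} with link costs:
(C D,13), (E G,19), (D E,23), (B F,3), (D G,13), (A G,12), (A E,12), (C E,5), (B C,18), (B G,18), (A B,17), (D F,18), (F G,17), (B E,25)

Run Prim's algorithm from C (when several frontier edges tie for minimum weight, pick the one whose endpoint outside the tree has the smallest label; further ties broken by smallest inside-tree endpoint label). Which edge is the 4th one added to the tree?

Grow the tree from C using Prim:
Step 1: frontier [C E 5, C D 13, B C 18] → take C E (5); add E.
Step 2: frontier [C D 13, B C 18, A E 12, E G 19, D E 23, B E 25] → take A E (12); add A.
Step 3: frontier [A G 12, A B 17, C D 13, B C 18, E G 19, D E 23, B E 25] → take A G (12); add G.
Step 4: frontier [A B 17, C D 13, B C 18, D E 23, B E 25, D G 13, F G 17, B G 18] → take C D (13); add D.
Step 5: frontier [A B 17, B C 18, D F 18, B E 25, F G 17, B G 18] → take A B (17); add B.
Step 6: frontier [B F 3, D F 18, F G 17] → take B F (3); add F.
The 4th edge added is C D.

C-D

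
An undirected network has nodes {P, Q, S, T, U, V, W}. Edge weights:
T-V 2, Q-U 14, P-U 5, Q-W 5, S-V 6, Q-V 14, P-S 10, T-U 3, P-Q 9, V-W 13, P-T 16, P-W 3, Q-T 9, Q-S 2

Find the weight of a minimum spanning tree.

Prim's algorithm from U:
Step 1: frontier [T-U 3, P-U 5, Q-U 14] → take T-U (3); add T.
Step 2: frontier [T-V 2, Q-T 9, P-T 16, P-U 5, Q-U 14] → take T-V (2); add V.
Step 3: frontier [Q-T 9, P-T 16, P-U 5, Q-U 14, S-V 6, V-W 13, Q-V 14] → take P-U (5); add P.
Step 4: frontier [P-W 3, P-Q 9, P-S 10, Q-T 9, Q-U 14, S-V 6, V-W 13, Q-V 14] → take P-W (3); add W.
Step 5: frontier [P-Q 9, P-S 10, Q-T 9, Q-U 14, S-V 6, Q-V 14, Q-W 5] → take Q-W (5); add Q.
Step 6: frontier [P-S 10, Q-S 2, S-V 6] → take Q-S (2); add S.
MST edges: T-U, T-V, P-U, P-W, Q-W, Q-S; total weight 3+2+5+3+5+2 = 20.

20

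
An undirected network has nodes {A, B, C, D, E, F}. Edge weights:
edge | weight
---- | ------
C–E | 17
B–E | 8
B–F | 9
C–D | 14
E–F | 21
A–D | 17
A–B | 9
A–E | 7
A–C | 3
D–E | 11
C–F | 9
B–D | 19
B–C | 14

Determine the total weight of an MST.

38

Kruskal: consider edges lightest-first.
A–C (3): add. Components now {A,C} {B} {D} {E} {F}
A–E (7): add. Components now {A,C,E} {B} {D} {F}
B–E (8): add. Components now {A,B,C,E} {D} {F}
A–B (9): skip — A and B already connected.
B–F (9): add. Components now {A,B,C,E,F} {D}
C–F (9): skip — C and F already connected.
D–E (11): add. Components now {A,B,C,D,E,F}
MST edges: A–C, A–E, B–E, B–F, D–E; total weight 3+7+8+9+11 = 38.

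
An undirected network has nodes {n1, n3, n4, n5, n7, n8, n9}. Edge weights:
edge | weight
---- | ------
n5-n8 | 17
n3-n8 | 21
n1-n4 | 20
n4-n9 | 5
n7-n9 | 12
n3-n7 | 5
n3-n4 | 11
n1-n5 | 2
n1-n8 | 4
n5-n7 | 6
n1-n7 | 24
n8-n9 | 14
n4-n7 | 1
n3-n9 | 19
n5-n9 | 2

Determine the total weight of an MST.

19

Sort edges by weight, then run Kruskal:
n4-n7 (1): add — endpoints in different components.
n1-n5 (2): add — endpoints in different components.
n5-n9 (2): add — endpoints in different components.
n1-n8 (4): add — endpoints in different components.
n3-n7 (5): add — endpoints in different components.
n4-n9 (5): add — endpoints in different components.
MST edges: n4-n7, n1-n5, n5-n9, n1-n8, n3-n7, n4-n9; total weight 1+2+2+4+5+5 = 19.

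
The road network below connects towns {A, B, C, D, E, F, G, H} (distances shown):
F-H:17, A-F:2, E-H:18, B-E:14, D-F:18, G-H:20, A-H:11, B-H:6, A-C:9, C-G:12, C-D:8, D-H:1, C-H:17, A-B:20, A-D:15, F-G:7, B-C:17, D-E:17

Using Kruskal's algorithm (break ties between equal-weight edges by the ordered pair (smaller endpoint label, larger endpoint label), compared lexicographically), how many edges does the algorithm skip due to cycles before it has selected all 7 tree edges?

Kruskal: consider edges lightest-first.
D-H (1): add — endpoints in different components.
A-F (2): add — endpoints in different components.
B-H (6): add — endpoints in different components.
F-G (7): add — endpoints in different components.
C-D (8): add — endpoints in different components.
A-C (9): add — endpoints in different components.
A-H (11): skip — A and H already connected.
C-G (12): skip — C and G already connected.
B-E (14): add — endpoints in different components.
Edges rejected before the tree was complete: 2.

2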